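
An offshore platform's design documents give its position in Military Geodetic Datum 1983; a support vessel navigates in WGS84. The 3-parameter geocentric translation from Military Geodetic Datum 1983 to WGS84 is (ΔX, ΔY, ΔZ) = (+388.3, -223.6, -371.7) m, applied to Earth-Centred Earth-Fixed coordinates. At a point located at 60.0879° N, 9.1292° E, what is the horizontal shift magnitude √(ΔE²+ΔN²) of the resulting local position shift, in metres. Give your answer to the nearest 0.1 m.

562.9 m

At φ = 60.0879°, λ = 9.1292°: sin φ = 0.866791, cos φ = 0.498671, sin λ = 0.158661, cos λ = 0.987333.
ΔE = −sin λ·ΔX + cos λ·ΔY = −(0.158661)·(388.3) + (0.987333)·(-223.6) = -282.38 m.
ΔN = −sin φ cos λ·ΔX − sin φ sin λ·ΔY + cos φ·ΔZ = −(0.866791)(0.987333)(388.3) − (0.866791)(0.158661)(-223.6) + (0.498671)(-371.7) = -486.92 m.
Horizontal magnitude = √(ΔE² + ΔN²) = √((-282.38)² + (-486.92)²) = 562.87 m.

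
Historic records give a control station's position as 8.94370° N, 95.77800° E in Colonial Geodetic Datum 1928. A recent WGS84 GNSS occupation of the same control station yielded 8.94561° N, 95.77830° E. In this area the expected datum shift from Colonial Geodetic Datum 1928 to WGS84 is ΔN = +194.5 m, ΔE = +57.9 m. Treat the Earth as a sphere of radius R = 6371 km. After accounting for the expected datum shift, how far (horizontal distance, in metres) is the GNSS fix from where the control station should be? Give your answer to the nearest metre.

31 m

Observed coordinate differences: Δφ = +0.00191°, Δλ = +0.00030°.
Converting to metres (1° lat = 111195 m, cos φ = 0.987842): observed ΔN = 212.4 m, observed ΔE = 33.0 m.
Subtracting the expected shift leaves a residual of 212.4 − (194.5) = 17.9 m north and 33.0 − (57.9) = -24.9 m east.
Residual distance = √(17.9² + (-24.9)²) = 30.7 m.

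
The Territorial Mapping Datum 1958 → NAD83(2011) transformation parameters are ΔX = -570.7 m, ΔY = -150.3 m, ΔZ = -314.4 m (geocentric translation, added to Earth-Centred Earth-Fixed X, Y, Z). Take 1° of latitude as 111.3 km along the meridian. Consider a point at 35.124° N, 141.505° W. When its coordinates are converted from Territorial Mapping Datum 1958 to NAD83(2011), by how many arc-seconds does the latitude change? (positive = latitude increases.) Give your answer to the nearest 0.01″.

sin φ = 0.575348, cos φ = 0.817909, sin λ = -0.622446, cos λ = -0.782662.
North component: ΔN = −sin φ cos λ·ΔX − sin φ sin λ·ΔY + cos φ·ΔZ = −(0.575348)(-0.782662)(-570.7) − (0.575348)(-0.622446)(-150.3) + (0.817909)(-314.4) = -567.96 m.
1° of latitude spans 111300 m, so Δφ = -567.96 / 111300 × 3600 = -18.371″.

Δφ = -18.37″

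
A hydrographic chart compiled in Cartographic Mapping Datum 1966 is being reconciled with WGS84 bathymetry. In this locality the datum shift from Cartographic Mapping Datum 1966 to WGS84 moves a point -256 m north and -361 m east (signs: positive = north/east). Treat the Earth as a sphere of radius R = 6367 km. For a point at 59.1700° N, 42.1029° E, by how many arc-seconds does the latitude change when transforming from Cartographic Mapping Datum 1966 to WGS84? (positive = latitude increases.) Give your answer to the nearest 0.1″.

Δφ = -8.3″

On a sphere of radius R, 1 rad of latitude = R, so Δφ = ΔN / R = -256.0 / 6367000 = -4.0207e-05 rad = -8.293″.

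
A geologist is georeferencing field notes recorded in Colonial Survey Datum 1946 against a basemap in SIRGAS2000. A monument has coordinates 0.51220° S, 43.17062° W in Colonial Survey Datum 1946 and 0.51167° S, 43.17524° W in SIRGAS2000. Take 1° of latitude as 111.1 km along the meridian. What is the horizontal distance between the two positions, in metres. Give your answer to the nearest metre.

517 m

Δφ = -0.51167° − -0.51220° = +0.00053°; Δλ = -43.17524° − -43.17062° = -0.00462°.
ΔN = Δφ × 111100 = 58.9 m; ΔE = Δλ × 111100 × cos(-0.51220°) = -0.00462 × 111100 × 0.999960 = -513.3 m.
Distance = √(ΔE² + ΔN²) = √((-513.3)² + 58.9²) = 516.6 m.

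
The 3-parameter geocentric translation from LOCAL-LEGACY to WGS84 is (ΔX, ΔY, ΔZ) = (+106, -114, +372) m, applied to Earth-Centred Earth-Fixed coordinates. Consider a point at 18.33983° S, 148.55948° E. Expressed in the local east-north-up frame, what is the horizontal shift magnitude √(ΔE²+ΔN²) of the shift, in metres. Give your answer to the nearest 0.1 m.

308.8 m

The local east axis at (φ, λ) is (−sin λ, cos λ, 0), so ΔE = −sin(148.55948°)·106 + cos(148.55948°)·(-114) = 41.97 m.
The local north axis is (−sin φ cos λ, −sin φ sin λ, cos φ), giving ΔN = -28.456 − 18.710 + 353.105 = 305.94 m.
Horizontal magnitude = √(ΔE² + ΔN²) = √(41.97² + 305.94²) = 308.80 m.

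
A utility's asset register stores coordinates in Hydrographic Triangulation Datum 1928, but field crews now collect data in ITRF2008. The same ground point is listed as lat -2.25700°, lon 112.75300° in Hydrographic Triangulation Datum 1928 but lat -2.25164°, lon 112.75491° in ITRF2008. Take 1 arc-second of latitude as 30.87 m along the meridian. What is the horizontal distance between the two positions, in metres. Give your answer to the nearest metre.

632 m

Δφ = -2.25164° − -2.25700° = +0.00536°; Δλ = 112.75491° − 112.75300° = +0.00191°.
1° of latitude = 3600 × 30.87 = 111132 m.
ΔN = Δφ × 111132 = 595.7 m; ΔE = Δλ × 111132 × cos(-2.25700°) = +0.00191 × 111132 × 0.999224 = 212.1 m.
Distance = √(ΔE² + ΔN²) = √(212.1² + 595.7²) = 632.3 m.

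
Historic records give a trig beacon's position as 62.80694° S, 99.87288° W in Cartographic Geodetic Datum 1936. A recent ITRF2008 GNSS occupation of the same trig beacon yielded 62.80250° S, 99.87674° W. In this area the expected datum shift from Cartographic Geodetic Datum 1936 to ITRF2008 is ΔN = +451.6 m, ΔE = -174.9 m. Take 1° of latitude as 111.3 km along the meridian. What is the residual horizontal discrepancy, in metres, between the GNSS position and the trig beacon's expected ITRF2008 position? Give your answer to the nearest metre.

48 m

Observed coordinate differences: Δφ = +0.00444°, Δλ = -0.00386°.
Converting to metres (1° lat = 111300 m, cos φ = 0.456990): observed ΔN = 494.2 m, observed ΔE = -196.3 m.
Subtracting the expected shift leaves a residual of 494.2 − (451.6) = 42.6 m north and -196.3 − (-174.9) = -21.4 m east.
Residual distance = √(42.6² + (-21.4)²) = 47.7 m.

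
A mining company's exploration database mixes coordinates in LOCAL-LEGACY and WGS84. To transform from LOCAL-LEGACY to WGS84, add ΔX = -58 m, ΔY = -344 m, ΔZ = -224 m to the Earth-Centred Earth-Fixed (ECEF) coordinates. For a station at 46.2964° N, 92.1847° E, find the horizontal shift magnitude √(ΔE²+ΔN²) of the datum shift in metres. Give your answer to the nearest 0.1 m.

The local east axis at (φ, λ) is (−sin λ, cos λ, 0), so ΔE = −sin(92.1847°)·(-58) + cos(92.1847°)·(-344) = 71.07 m.
The local north axis is (−sin φ cos λ, −sin φ sin λ, cos φ), giving ΔN = -1.598 + 248.505 − 154.768 = 92.14 m.
Horizontal magnitude = √(ΔE² + ΔN²) = √(71.07² + 92.14²) = 116.36 m.

116.4 m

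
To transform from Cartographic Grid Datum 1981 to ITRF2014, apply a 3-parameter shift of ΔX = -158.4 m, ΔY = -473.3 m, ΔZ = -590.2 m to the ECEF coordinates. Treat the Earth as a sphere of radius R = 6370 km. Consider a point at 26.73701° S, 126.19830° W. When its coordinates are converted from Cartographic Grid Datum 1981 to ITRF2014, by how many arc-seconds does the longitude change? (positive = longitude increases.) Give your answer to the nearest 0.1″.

sin φ = -0.449896, cos φ = 0.893081, sin λ = -0.806978, cos λ = -0.590582.
East component: ΔE = −sin λ·ΔX + cos λ·ΔY = −(-0.806978)(-158.4) + (-0.590582)(-473.3) = 151.70 m.
1° of latitude spans πR/180 = 111177 m; at latitude φ, 1° of longitude spans that × cos φ = 99290.5 m, so Δλ = 151.70 / 99290.5 × 3600 = 5.500″.

Δλ = 5.5″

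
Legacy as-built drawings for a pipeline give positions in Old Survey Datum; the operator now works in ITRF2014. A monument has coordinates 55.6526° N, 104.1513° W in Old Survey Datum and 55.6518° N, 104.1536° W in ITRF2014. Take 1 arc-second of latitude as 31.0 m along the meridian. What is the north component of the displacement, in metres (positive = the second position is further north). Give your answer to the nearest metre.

Δφ = 55.6518° − 55.6526° = -0.0008°; Δλ = -104.1536° − -104.1513° = -0.0023°.
1° of latitude = 3600 × 31.00 = 111600 m.
ΔN = Δφ × 111600 = -89.3 m; ΔE = Δλ × 111600 × cos(55.6526°) = -0.0023 × 111600 × 0.564209 = -144.8 m.

ΔN = -89 m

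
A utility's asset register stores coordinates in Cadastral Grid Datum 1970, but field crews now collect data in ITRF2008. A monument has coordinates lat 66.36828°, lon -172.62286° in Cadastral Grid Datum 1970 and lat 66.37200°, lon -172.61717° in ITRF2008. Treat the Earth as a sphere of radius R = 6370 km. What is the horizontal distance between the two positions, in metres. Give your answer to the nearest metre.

485 m

Δφ = 66.37200° − 66.36828° = +0.00372°; Δλ = -172.61717° − -172.62286° = +0.00569°.
1° along a meridian = πR/180 = 111177 m.
ΔN = Δφ × 111177 = 413.6 m; ΔE = Δλ × 111177 × cos(66.36828°) = +0.00569 × 111177 × 0.400856 = 253.6 m.
Distance = √(ΔE² + ΔN²) = √(253.6² + 413.6²) = 485.1 m.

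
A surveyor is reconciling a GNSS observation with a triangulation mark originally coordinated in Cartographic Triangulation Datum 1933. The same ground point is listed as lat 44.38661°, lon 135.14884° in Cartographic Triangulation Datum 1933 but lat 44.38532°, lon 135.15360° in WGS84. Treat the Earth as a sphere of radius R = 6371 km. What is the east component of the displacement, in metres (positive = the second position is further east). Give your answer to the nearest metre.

Δφ = 44.38532° − 44.38661° = -0.00129°; Δλ = 135.15360° − 135.14884° = +0.00476°.
1° along a meridian = πR/180 = 111195 m.
ΔN = Δφ × 111195 = -143.4 m; ΔE = Δλ × 111195 × cos(44.38661°) = +0.00476 × 111195 × 0.714636 = 378.2 m.

ΔE = 378 m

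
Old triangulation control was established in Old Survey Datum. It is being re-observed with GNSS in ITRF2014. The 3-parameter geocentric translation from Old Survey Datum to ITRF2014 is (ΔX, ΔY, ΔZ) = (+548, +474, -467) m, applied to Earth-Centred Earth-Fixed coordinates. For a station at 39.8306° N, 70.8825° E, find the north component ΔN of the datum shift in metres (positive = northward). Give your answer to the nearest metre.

The local north axis is (−sin φ cos λ, −sin φ sin λ, cos φ), giving ΔN = -114.956 − 286.862 − 358.629 = -760.45 m.

ΔN = -760 m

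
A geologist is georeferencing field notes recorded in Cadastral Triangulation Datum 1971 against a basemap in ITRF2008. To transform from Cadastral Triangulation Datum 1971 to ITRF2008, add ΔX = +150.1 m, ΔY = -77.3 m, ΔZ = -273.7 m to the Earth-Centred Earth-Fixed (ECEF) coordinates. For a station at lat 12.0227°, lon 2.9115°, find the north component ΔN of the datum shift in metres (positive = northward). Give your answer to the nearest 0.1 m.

ΔN = -298.1 m

At φ = 12.0227°, λ = 2.9115°: sin φ = 0.208299, cos φ = 0.978065, sin λ = 0.050793, cos λ = 0.998709.
ΔN = −sin φ cos λ·ΔX − sin φ sin λ·ΔY + cos φ·ΔZ = −(0.208299)(0.998709)(150.1) − (0.208299)(0.050793)(-77.3) + (0.978065)(-273.7) = -298.10 m.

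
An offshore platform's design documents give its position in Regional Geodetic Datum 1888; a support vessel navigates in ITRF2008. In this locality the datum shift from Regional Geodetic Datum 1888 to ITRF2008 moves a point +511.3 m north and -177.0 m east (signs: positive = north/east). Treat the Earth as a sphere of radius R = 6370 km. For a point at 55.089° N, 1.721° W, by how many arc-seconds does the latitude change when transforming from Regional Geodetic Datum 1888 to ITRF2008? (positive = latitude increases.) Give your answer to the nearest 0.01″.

Δφ = 16.56″

On a sphere of radius R, 1 rad of latitude = R, so Δφ = ΔN / R = 511.3 / 6370000 = 8.0267e-05 rad = 16.556″.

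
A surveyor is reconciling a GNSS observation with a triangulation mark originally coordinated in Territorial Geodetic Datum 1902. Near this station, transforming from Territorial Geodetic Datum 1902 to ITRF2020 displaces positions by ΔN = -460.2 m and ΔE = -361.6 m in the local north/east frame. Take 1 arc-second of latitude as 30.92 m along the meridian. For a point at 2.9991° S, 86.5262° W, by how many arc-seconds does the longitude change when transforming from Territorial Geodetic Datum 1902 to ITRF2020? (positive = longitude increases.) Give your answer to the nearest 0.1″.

Δλ = -11.7″

At latitude -2.9991°, cos φ = 0.998630.
1″ of longitude at this latitude = 30.92 × cos φ = 30.8777 m, so Δλ = -361.6 / 30.8777 = -11.711″.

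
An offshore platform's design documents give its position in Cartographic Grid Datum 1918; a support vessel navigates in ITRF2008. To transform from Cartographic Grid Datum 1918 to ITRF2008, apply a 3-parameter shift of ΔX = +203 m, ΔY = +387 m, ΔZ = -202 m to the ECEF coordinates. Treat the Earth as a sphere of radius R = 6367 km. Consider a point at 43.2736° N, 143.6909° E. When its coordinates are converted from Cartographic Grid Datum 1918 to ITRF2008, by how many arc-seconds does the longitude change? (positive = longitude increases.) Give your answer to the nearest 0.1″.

Δλ = -19.2″

sin φ = 0.685483, cos φ = 0.728089, sin λ = 0.592141, cos λ = -0.805834.
East component: ΔE = −sin λ·ΔX + cos λ·ΔY = −(0.592141)(203) + (-0.805834)(387) = -432.06 m.
1° of latitude spans πR/180 = 111125 m; at latitude φ, 1° of longitude spans that × cos φ = 80908.9 m, so Δλ = -432.06 / 80908.9 × 3600 = -19.224″.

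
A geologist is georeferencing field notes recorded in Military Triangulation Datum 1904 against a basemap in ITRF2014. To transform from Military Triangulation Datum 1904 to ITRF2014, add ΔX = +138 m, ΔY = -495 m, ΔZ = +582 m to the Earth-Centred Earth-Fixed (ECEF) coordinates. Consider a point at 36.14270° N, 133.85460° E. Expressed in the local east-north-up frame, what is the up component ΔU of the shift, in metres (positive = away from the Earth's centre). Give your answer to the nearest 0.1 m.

At φ = 36.14270°, λ = 133.85460°: sin φ = 0.589798, cos φ = 0.807551, sin λ = 0.721100, cos λ = -0.692831.
ΔU = cos φ cos λ·ΔX + cos φ sin λ·ΔY + sin φ·ΔZ = (0.807551)(-0.692831)(138) + (0.807551)(0.721100)(-495) + (0.589798)(582) = -22.20 m.

ΔU = -22.2 m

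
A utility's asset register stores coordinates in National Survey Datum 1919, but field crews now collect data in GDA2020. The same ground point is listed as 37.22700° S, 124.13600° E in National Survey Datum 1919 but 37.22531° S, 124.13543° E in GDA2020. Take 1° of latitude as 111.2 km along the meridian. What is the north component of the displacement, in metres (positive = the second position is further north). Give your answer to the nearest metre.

ΔN = 188 m

Δφ = -37.22531° − -37.22700° = +0.00169°; Δλ = 124.13543° − 124.13600° = -0.00057°.
ΔN = Δφ × 111200 = 187.9 m; ΔE = Δλ × 111200 × cos(-37.22700°) = -0.00057 × 111200 × 0.796245 = -50.5 m.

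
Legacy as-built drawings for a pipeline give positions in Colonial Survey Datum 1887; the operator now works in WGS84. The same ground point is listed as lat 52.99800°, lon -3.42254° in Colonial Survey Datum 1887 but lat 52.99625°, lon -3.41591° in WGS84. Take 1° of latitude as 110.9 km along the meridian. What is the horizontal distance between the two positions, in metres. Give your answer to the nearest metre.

483 m

Δφ = 52.99625° − 52.99800° = -0.00175°; Δλ = -3.41591° − -3.42254° = +0.00663°.
ΔN = Δφ × 110900 = -194.1 m; ΔE = Δλ × 110900 × cos(52.99800°) = +0.00663 × 110900 × 0.601843 = 442.5 m.
Distance = √(ΔE² + ΔN²) = √(442.5² + (-194.1)²) = 483.2 m.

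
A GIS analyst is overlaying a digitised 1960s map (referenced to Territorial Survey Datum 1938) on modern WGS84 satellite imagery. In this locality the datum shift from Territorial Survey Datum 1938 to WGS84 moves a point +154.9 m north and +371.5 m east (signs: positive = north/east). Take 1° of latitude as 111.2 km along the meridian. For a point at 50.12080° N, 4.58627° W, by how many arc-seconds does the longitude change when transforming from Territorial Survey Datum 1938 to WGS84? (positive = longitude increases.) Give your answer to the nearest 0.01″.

At latitude 50.12080°, cos φ = 0.641171.
1° of longitude at this latitude = 111.2 × cos φ = 71.30 km, so Δλ = 371.5 / 71298.2 = 0.0052105° = 18.758″.

Δλ = 18.76″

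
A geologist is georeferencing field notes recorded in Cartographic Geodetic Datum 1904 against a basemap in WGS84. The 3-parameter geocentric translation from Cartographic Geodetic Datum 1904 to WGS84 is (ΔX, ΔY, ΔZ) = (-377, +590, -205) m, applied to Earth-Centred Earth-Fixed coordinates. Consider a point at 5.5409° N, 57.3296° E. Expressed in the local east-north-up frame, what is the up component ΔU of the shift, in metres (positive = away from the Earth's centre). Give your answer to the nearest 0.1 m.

ΔU = 272.0 m

At φ = 5.5409°, λ = 57.3296°: sin φ = 0.096556, cos φ = 0.995328, sin λ = 0.841790, cos λ = 0.539806.
ΔU = cos φ cos λ·ΔX + cos φ sin λ·ΔY + sin φ·ΔZ = (0.995328)(0.539806)(-377) + (0.995328)(0.841790)(590) + (0.096556)(-205) = 271.99 m.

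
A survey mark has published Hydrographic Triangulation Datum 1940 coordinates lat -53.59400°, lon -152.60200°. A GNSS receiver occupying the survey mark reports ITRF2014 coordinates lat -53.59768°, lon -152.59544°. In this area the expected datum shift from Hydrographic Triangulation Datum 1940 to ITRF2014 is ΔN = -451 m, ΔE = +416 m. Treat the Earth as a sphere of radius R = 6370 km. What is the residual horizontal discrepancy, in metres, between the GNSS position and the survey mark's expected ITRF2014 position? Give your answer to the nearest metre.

Observed coordinate differences: Δφ = -0.00368°, Δλ = +0.00656°.
Converting to metres (1° lat = 111177 m, cos φ = 0.593503): observed ΔN = -409.1 m, observed ΔE = 432.9 m.
Subtracting the expected shift leaves a residual of -409.1 − (-451) = 41.9 m north and 432.9 − (416) = 16.9 m east.
Residual distance = √(41.9² + 16.9²) = 45.1 m.

45 m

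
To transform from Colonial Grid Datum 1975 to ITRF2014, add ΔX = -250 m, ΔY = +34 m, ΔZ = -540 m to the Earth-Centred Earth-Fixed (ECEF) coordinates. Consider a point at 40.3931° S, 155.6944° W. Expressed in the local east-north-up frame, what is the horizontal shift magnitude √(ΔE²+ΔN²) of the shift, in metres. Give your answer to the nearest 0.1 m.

At φ = -40.3931°, λ = -155.6944°: sin φ = -0.648028, cos φ = 0.761616, sin λ = -0.411603, cos λ = -0.911363.
ΔE = −sin λ·ΔX + cos λ·ΔY = −(-0.411603)·(-250) + (-0.911363)·(34) = -133.89 m.
ΔN = −sin φ cos λ·ΔX − sin φ sin λ·ΔY + cos φ·ΔZ = −(-0.648028)(-0.911363)(-250) − (-0.648028)(-0.411603)(34) + (0.761616)(-540) = -272.69 m.
Horizontal magnitude = √(ΔE² + ΔN²) = √((-133.89)² + (-272.69)²) = 303.79 m.

303.8 m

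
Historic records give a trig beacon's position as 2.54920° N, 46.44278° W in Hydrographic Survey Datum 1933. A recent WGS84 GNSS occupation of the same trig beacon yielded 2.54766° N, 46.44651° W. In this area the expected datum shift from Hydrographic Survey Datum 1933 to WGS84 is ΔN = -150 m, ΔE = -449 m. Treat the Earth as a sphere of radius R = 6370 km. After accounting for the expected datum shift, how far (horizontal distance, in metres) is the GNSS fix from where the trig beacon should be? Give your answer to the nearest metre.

Observed coordinate differences: Δφ = -0.00154°, Δλ = -0.00373°.
Converting to metres (1° lat = 111177 m, cos φ = 0.999010): observed ΔN = -171.2 m, observed ΔE = -414.3 m.
Subtracting the expected shift leaves a residual of -171.2 − (-150) = -21.2 m north and -414.3 − (-449) = 34.7 m east.
Residual distance = √((-21.2)² + 34.7²) = 40.7 m.

41 m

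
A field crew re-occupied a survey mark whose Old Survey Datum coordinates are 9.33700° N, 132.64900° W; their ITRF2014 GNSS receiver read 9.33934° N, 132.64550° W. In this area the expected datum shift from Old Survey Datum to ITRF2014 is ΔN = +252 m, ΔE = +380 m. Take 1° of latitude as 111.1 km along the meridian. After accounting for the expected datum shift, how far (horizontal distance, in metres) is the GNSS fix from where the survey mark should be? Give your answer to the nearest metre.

9 m

Observed coordinate differences: Δφ = +0.00234°, Δλ = +0.00350°.
Converting to metres (1° lat = 111100 m, cos φ = 0.986751): observed ΔN = 260.0 m, observed ΔE = 383.7 m.
Subtracting the expected shift leaves a residual of 260.0 − (252) = 8.0 m north and 383.7 − (380) = 3.7 m east.
Residual distance = √(8.0² + 3.7²) = 8.8 m.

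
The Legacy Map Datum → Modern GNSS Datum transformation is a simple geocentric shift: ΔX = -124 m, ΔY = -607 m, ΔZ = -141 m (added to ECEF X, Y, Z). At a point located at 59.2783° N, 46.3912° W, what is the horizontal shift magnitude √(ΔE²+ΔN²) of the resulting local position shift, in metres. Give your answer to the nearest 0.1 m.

At φ = 59.2783°, λ = -46.3912°: sin φ = 0.859659, cos φ = 0.510869, sin λ = -0.724066, cos λ = 0.689731.
ΔE = −sin λ·ΔX + cos λ·ΔY = −(-0.724066)·(-124) + (0.689731)·(-607) = -508.45 m.
ΔN = −sin φ cos λ·ΔX − sin φ sin λ·ΔY + cos φ·ΔZ = −(0.859659)(0.689731)(-124) − (0.859659)(-0.724066)(-607) + (0.510869)(-141) = -376.34 m.
Horizontal magnitude = √(ΔE² + ΔN²) = √((-508.45)² + (-376.34)²) = 632.57 m.

632.6 m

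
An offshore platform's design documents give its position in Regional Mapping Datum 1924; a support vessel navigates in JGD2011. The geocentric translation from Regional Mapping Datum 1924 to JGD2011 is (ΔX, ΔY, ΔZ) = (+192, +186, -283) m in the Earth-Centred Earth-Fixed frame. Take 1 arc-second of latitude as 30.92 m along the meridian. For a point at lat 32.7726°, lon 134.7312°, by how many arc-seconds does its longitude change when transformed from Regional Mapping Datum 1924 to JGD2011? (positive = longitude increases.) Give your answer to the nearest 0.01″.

Δλ = -10.28″

sin φ = 0.541306, cos φ = 0.840826, sin λ = 0.710416, cos λ = -0.703782.
East component: ΔE = −sin λ·ΔX + cos λ·ΔY = −(0.710416)(192) + (-0.703782)(186) = -267.30 m.
1° of latitude spans 3600 × 30.92 = 111312 m; at latitude φ, 1° of longitude spans that × cos φ = 93594.0 m, so Δλ = -267.30 / 93594.0 × 3600 = -10.282″.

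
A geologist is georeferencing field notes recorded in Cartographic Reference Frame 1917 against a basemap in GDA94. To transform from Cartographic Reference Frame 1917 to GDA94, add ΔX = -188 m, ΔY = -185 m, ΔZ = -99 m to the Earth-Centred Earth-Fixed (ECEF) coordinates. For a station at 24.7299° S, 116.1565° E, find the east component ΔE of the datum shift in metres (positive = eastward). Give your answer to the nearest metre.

ΔE = 250 m

At φ = -24.7299°, λ = 116.1565°: sin φ = -0.418341, cos φ = 0.908290, sin λ = 0.897593, cos λ = -0.440825.
ΔE = −sin λ·ΔX + cos λ·ΔY = −(0.897593)·(-188) + (-0.440825)·(-185) = 250.30 m.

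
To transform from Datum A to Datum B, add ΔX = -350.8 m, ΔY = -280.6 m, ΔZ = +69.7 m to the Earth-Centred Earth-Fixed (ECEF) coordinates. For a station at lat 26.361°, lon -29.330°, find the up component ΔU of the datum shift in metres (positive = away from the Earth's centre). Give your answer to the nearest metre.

ΔU = -120 m

At φ = 26.361°, λ = -29.330°: sin φ = 0.444025, cos φ = 0.896014, sin λ = -0.489839, cos λ = 0.871813.
ΔU = cos φ cos λ·ΔX + cos φ sin λ·ΔY + sin φ·ΔZ = (0.896014)(0.871813)(-350.8) + (0.896014)(-0.489839)(-280.6) + (0.444025)(69.7) = -119.93 m.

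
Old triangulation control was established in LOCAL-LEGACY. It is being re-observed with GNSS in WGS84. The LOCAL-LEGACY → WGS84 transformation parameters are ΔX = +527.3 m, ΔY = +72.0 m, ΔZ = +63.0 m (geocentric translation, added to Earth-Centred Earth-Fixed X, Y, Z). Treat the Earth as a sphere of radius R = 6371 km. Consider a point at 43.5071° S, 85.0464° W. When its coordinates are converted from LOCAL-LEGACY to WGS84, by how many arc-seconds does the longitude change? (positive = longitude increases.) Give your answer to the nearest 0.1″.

Δλ = 23.7″

sin φ = -0.688444, cos φ = 0.725289, sin λ = -0.996265, cos λ = 0.086349.
East component: ΔE = −sin λ·ΔX + cos λ·ΔY = −(-0.996265)(527.3) + (0.086349)(72.0) = 531.55 m.
1° of latitude spans πR/180 = 111195 m; at latitude φ, 1° of longitude spans that × cos φ = 80648.5 m, so Δλ = 531.55 / 80648.5 × 3600 = 23.727″.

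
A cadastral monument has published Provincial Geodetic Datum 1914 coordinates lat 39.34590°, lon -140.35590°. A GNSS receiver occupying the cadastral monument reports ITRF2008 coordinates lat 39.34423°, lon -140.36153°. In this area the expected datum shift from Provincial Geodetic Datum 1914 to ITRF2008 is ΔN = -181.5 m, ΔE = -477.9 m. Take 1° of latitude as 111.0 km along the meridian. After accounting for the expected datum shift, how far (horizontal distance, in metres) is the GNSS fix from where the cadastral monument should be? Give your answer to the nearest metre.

Observed coordinate differences: Δφ = -0.00167°, Δλ = -0.00563°.
Converting to metres (1° lat = 111000 m, cos φ = 0.773333): observed ΔN = -185.4 m, observed ΔE = -483.3 m.
Subtracting the expected shift leaves a residual of -185.4 − (-181.5) = -3.9 m north and -483.3 − (-477.9) = -5.4 m east.
Residual distance = √((-3.9)² + (-5.4)²) = 6.6 m.

7 m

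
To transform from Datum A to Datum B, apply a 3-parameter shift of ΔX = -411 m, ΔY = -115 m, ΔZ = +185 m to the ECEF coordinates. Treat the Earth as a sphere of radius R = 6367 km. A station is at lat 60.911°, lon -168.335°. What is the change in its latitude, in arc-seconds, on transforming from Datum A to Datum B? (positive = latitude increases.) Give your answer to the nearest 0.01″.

sin φ = 0.873866, cos φ = 0.486168, sin λ = -0.202189, cos λ = -0.979347.
North component: ΔN = −sin φ cos λ·ΔX − sin φ sin λ·ΔY + cos φ·ΔZ = −(0.873866)(-0.979347)(-411) − (0.873866)(-0.202189)(-115) + (0.486168)(185) = -282.12 m.
1° of latitude spans πR/180 = 111125 m, so Δφ = -282.12 / 111125 × 3600 = -9.139″.

Δφ = -9.14″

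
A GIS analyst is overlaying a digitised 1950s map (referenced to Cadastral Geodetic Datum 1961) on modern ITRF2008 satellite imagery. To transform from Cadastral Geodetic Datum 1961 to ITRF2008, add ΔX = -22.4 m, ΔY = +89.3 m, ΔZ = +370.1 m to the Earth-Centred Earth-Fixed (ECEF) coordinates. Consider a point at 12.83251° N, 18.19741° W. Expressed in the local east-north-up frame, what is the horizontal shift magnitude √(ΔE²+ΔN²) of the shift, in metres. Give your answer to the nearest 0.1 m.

379.8 m

The local east axis at (φ, λ) is (−sin λ, cos λ, 0), so ΔE = −sin(-18.19741°)·(-22.4) + cos(-18.19741°)·89.3 = 77.84 m.
The local north axis is (−sin φ cos λ, −sin φ sin λ, cos φ), giving ΔN = 4.726 + 6.194 + 360.856 = 371.78 m.
Horizontal magnitude = √(ΔE² + ΔN²) = √(77.84² + 371.78²) = 379.84 m.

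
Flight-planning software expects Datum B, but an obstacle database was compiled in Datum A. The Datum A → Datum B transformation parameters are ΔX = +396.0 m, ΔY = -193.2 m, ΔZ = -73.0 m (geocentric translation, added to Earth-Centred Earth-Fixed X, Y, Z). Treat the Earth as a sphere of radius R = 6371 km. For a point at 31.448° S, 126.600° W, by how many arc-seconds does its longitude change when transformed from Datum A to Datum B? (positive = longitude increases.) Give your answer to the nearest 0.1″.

sin φ = -0.521725, cos φ = 0.853114, sin λ = -0.802817, cos λ = -0.596225.
East component: ΔE = −sin λ·ΔX + cos λ·ΔY = −(-0.802817)(396.0) + (-0.596225)(-193.2) = 433.11 m.
1° of latitude spans πR/180 = 111195 m; at latitude φ, 1° of longitude spans that × cos φ = 94862.0 m, so Δλ = 433.11 / 94862.0 × 3600 = 16.436″.

Δλ = 16.4″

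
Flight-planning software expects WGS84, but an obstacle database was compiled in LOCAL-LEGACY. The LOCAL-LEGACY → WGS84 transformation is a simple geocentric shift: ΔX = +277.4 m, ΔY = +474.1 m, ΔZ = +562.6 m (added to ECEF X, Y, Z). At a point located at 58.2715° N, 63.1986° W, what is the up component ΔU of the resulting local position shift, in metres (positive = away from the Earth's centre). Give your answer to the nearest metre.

ΔU = 322 m

At φ = 58.2715°, λ = -63.1986°: sin φ = 0.850550, cos φ = 0.525895, sin λ = -0.892575, cos λ = 0.450899.
ΔU = cos φ cos λ·ΔX + cos φ sin λ·ΔY + sin φ·ΔZ = (0.525895)(0.450899)(277.4) + (0.525895)(-0.892575)(474.1) + (0.850550)(562.6) = 321.76 m.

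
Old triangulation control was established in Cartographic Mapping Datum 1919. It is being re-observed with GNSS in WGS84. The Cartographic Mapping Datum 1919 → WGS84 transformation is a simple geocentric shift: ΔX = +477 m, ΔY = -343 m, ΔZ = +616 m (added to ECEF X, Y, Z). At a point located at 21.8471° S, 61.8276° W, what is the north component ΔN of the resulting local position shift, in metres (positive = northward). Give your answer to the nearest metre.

ΔN = 768 m

At φ = -21.8471°, λ = -61.8276°: sin φ = -0.372131, cos φ = 0.928180, sin λ = -0.881531, cos λ = 0.472126.
ΔN = −sin φ cos λ·ΔX − sin φ sin λ·ΔY + cos φ·ΔZ = −(-0.372131)(0.472126)(477) − (-0.372131)(-0.881531)(-343) + (0.928180)(616) = 768.08 m.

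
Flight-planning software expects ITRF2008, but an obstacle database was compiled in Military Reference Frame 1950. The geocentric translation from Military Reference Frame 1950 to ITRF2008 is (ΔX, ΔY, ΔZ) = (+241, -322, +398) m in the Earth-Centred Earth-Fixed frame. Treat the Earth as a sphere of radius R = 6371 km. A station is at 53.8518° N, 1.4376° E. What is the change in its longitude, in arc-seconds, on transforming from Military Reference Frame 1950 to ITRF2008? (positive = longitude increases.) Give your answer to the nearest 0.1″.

sin φ = 0.807494, cos φ = 0.589876, sin λ = 0.025088, cos λ = 0.999685.
East component: ΔE = −sin λ·ΔX + cos λ·ΔY = −(0.025088)(241) + (0.999685)(-322) = -327.94 m.
1° of latitude spans πR/180 = 111195 m; at latitude φ, 1° of longitude spans that × cos φ = 65591.2 m, so Δλ = -327.94 / 65591.2 × 3600 = -17.999″.

Δλ = -18.0″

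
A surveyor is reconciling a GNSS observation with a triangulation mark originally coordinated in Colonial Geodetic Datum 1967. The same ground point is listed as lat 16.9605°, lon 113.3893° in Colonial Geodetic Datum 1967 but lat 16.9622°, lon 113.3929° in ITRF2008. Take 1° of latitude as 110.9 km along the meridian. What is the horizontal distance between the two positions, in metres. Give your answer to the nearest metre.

426 m

Δφ = 16.9622° − 16.9605° = +0.0017°; Δλ = 113.3929° − 113.3893° = +0.0036°.
ΔN = Δφ × 110900 = 188.5 m; ΔE = Δλ × 110900 × cos(16.9605°) = +0.0036 × 110900 × 0.956506 = 381.9 m.
Distance = √(ΔE² + ΔN²) = √(381.9² + 188.5²) = 425.9 m.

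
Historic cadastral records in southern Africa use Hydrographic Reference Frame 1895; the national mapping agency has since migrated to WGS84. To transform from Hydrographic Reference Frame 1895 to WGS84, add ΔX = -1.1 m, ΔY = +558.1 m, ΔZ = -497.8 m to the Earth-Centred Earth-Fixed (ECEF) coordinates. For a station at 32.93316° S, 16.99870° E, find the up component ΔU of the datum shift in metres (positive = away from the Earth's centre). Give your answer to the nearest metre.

ΔU = 407 m

At φ = -32.93316°, λ = 16.99870°: sin φ = -0.543660, cos φ = 0.839305, sin λ = 0.292350, cos λ = 0.956311.
ΔU = cos φ cos λ·ΔX + cos φ sin λ·ΔY + sin φ·ΔZ = (0.839305)(0.956311)(-1.1) + (0.839305)(0.292350)(558.1) + (-0.543660)(-497.8) = 406.69 m.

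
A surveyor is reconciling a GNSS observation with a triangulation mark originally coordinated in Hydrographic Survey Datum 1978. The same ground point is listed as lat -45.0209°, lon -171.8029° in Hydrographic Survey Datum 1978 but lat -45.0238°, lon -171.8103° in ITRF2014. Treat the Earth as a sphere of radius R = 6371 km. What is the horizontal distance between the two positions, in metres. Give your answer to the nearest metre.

Δφ = -45.0238° − -45.0209° = -0.0029°; Δλ = -171.8103° − -171.8029° = -0.0074°.
1° along a meridian = πR/180 = 111195 m.
ΔN = Δφ × 111195 = -322.5 m; ΔE = Δλ × 111195 × cos(-45.0209°) = -0.0074 × 111195 × 0.706849 = -581.6 m.
Distance = √(ΔE² + ΔN²) = √((-581.6)² + (-322.5)²) = 665.0 m.

665 m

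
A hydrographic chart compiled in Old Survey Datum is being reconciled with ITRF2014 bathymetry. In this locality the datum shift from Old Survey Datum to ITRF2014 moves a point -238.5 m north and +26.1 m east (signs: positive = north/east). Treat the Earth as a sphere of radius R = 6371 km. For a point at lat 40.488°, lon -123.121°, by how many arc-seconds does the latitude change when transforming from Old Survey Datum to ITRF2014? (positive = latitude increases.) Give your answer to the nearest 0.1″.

Δφ = -7.7″

On a sphere of radius R, 1 rad of latitude = R, so Δφ = ΔN / R = -238.5 / 6371000 = -3.7435e-05 rad = -7.722″.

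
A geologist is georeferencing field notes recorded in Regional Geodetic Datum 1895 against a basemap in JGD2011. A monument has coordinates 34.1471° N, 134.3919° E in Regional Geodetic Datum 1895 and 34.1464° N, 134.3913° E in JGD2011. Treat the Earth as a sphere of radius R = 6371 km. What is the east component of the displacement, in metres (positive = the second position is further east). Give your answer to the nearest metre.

Δφ = 34.1464° − 34.1471° = -0.0007°; Δλ = 134.3913° − 134.3919° = -0.0006°.
1° along a meridian = πR/180 = 111195 m.
ΔN = Δφ × 111195 = -77.8 m; ΔE = Δλ × 111195 × cos(34.1471°) = -0.0006 × 111195 × 0.827599 = -55.2 m.

ΔE = -55 m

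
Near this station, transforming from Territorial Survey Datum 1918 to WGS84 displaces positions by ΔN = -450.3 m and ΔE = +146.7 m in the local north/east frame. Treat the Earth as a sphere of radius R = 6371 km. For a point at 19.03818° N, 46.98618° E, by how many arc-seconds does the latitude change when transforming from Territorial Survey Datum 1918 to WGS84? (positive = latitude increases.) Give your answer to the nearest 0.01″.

Δφ = -14.58″

On a sphere of radius R, 1 rad of latitude = R, so Δφ = ΔN / R = -450.3 / 6371000 = -7.0680e-05 rad = -14.579″.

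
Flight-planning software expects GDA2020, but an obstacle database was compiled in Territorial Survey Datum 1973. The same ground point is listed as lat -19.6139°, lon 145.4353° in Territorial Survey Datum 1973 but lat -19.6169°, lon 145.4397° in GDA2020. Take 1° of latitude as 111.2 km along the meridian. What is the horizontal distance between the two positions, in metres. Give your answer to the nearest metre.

569 m

Δφ = -19.6169° − -19.6139° = -0.0030°; Δλ = 145.4397° − 145.4353° = +0.0044°.
ΔN = Δφ × 111200 = -333.6 m; ΔE = Δλ × 111200 × cos(-19.6139°) = +0.0044 × 111200 × 0.941976 = 460.9 m.
Distance = √(ΔE² + ΔN²) = √(460.9² + (-333.6)²) = 569.0 m.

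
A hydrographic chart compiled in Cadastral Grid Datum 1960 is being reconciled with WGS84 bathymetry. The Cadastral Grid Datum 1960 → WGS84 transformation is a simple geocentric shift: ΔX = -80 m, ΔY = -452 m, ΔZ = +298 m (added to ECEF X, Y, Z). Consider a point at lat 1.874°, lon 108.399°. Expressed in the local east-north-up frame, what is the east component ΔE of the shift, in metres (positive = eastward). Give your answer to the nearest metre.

The local east axis at (φ, λ) is (−sin λ, cos λ, 0), so ΔE = −sin(108.399°)·(-80) + cos(108.399°)·(-452) = 218.58 m.

ΔE = 219 m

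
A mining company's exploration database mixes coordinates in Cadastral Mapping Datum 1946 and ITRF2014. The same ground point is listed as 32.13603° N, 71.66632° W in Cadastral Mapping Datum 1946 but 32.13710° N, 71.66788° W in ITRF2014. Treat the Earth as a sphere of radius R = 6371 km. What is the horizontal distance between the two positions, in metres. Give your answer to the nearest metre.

189 m

Δφ = 32.13710° − 32.13603° = +0.00107°; Δλ = -71.66788° − -71.66632° = -0.00156°.
1° along a meridian = πR/180 = 111195 m.
ΔN = Δφ × 111195 = 119.0 m; ΔE = Δλ × 111195 × cos(32.13603°) = -0.00156 × 111195 × 0.846788 = -146.9 m.
Distance = √(ΔE² + ΔN²) = √((-146.9)² + 119.0²) = 189.0 m.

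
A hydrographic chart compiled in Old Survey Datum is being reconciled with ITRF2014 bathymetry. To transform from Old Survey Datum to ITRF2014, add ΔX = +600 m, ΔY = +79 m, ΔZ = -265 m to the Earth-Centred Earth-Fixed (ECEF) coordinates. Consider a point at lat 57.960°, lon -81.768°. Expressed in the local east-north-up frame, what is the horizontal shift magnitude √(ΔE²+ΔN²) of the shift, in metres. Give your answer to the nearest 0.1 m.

622.8 m

The local east axis at (φ, λ) is (−sin λ, cos λ, 0), so ΔE = −sin(-81.768°)·600 + cos(-81.768°)·79 = 605.13 m.
The local north axis is (−sin φ cos λ, −sin φ sin λ, cos φ), giving ΔN = -72.823 + 66.277 − 140.585 = -147.13 m.
Horizontal magnitude = √(ΔE² + ΔN²) = √(605.13² + (-147.13)²) = 622.76 m.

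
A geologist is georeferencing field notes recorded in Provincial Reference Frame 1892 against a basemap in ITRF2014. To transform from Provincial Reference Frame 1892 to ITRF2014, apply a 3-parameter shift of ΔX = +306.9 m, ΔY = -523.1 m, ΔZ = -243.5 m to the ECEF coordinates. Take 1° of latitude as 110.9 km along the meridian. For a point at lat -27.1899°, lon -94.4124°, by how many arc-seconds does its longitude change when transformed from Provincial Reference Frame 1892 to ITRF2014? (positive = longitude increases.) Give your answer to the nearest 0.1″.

sin φ = -0.456941, cos φ = 0.889497, sin λ = -0.997036, cos λ = -0.076935.
East component: ΔE = −sin λ·ΔX + cos λ·ΔY = −(-0.997036)(306.9) + (-0.076935)(-523.1) = 346.23 m.
1° of latitude spans 110900 m; at latitude φ, 1° of longitude spans that × cos φ = 98645.2 m, so Δλ = 346.23 / 98645.2 × 3600 = 12.636″.

Δλ = 12.6″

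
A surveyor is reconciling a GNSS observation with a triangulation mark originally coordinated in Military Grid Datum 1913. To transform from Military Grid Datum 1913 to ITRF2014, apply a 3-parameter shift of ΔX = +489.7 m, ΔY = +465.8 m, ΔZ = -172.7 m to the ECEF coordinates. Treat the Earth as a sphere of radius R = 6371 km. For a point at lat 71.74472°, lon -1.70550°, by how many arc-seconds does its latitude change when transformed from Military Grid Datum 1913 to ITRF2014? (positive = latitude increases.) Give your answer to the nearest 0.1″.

sin φ = 0.949670, cos φ = 0.313251, sin λ = -0.029762, cos λ = 0.999557.
North component: ΔN = −sin φ cos λ·ΔX − sin φ sin λ·ΔY + cos φ·ΔZ = −(0.949670)(0.999557)(489.7) − (0.949670)(-0.029762)(465.8) + (0.313251)(-172.7) = -505.78 m.
1° of latitude spans πR/180 = 111195 m, so Δφ = -505.78 / 111195 × 3600 = -16.375″.

Δφ = -16.4″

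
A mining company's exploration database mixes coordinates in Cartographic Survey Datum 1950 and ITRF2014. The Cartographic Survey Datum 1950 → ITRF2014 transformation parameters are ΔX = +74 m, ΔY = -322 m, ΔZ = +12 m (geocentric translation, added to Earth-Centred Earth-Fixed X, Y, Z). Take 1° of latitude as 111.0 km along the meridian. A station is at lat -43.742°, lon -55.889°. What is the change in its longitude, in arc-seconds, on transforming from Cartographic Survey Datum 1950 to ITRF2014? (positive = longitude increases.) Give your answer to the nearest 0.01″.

sin φ = -0.691412, cos φ = 0.722461, sin λ = -0.827953, cos λ = 0.560798.
East component: ΔE = −sin λ·ΔX + cos λ·ΔY = −(-0.827953)(74) + (0.560798)(-322) = -119.31 m.
1° of latitude spans 111000 m; at latitude φ, 1° of longitude spans that × cos φ = 80193.1 m, so Δλ = -119.31 / 80193.1 × 3600 = -5.356″.

Δλ = -5.36″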